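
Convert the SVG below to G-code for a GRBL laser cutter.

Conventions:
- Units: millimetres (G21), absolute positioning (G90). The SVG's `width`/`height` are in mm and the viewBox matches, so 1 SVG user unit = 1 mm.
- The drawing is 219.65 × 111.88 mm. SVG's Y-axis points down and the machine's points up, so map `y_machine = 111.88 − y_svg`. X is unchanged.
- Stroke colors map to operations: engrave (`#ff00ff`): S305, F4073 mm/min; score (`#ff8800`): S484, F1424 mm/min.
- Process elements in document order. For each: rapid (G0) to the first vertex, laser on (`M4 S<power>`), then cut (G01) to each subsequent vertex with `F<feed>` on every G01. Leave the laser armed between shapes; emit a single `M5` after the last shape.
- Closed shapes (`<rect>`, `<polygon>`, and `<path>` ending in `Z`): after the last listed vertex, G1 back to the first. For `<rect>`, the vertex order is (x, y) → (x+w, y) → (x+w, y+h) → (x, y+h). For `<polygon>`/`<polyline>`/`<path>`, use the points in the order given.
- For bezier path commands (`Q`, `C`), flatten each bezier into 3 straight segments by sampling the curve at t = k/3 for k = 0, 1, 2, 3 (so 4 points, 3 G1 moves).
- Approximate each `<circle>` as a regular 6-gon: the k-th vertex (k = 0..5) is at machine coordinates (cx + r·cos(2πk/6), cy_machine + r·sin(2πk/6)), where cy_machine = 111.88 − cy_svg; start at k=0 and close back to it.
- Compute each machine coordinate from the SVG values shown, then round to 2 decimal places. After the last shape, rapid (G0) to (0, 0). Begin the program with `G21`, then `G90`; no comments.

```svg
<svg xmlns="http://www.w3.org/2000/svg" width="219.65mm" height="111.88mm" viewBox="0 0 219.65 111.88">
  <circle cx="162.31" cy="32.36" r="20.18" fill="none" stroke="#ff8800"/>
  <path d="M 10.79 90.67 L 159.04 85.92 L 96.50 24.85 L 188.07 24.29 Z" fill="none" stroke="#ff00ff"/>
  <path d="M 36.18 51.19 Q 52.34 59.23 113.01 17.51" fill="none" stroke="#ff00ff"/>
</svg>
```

G21
G90
G0 X182.49 Y79.52
M4 S484
G01 X172.40 Y97.00 F1424
G01 X152.22 Y97.00 F1424
G01 X142.13 Y79.52 F1424
G01 X152.22 Y62.04 F1424
G01 X172.40 Y62.04 F1424
G01 X182.49 Y79.52 F1424
G0 X10.79 Y21.21
M4 S305
G01 X159.04 Y25.96 F4073
G01 X96.50 Y87.03 F4073
G01 X188.07 Y87.59 F4073
G01 X10.79 Y21.21 F4073
G0 X36.18 Y60.69
M4 S305
G01 X51.90 Y60.86 F4073
G01 X77.51 Y72.09 F4073
G01 X113.01 Y94.37 F4073
M5
G0 X0.00 Y0.00

Since the viewBox matches the mm dimensions, user units are millimetres directly. The only transform is the Y-flip y_m = 111.88 − y_svg.

Shape 1 is a circle drawn with `<circle>`. Its stroke #ff8800 means score at S484, F1424. After flipping Y the toolpath is (182.49,79.52) → (172.40,97.00) → (152.22,97.00) → (142.13,79.52) → (152.22,62.04) → (172.40,62.04) → (182.49,79.52), returning to the start.

Shape 2 is a closed polygon drawn with `<path>`. Its stroke #ff00ff means engrave at S305, F4073. After flipping Y the toolpath is (10.79,21.21) → (159.04,25.96) → (96.50,87.03) → (188.07,87.59) → (10.79,21.21), returning to the start.

Shape 3 is a quadratic bezier drawn with `<path>`. Its stroke #ff00ff means engrave at S305, F4073. After flipping Y the toolpath is (36.18,60.69) → (51.90,60.86) → (77.51,72.09) → (113.01,94.37).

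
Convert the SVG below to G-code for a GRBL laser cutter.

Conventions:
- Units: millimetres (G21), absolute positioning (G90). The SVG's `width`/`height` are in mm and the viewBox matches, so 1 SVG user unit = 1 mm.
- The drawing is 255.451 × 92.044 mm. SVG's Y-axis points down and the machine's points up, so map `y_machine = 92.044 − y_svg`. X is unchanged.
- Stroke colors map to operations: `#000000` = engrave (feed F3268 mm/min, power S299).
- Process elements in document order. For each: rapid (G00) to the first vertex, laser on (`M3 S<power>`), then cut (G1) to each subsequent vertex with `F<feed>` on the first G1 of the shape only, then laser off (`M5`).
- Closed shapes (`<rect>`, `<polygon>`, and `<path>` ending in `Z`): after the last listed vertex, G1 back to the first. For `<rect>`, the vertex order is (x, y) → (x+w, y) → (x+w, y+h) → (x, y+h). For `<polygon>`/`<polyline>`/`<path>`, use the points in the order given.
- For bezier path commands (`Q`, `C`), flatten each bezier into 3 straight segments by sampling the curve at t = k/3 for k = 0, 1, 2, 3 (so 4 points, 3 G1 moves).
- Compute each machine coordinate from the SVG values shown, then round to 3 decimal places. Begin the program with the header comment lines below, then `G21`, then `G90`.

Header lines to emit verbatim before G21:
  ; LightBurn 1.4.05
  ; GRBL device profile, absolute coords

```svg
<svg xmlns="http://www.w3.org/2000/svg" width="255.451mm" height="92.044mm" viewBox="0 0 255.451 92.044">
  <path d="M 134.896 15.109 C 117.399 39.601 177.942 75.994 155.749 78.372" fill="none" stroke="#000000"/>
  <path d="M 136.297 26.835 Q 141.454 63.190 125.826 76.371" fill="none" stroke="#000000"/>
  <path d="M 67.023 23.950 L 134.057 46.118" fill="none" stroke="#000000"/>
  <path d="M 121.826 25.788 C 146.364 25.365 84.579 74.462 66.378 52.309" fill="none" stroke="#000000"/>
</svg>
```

1 u = 1 mm; y_m = 92.044 − y.

[1] `<path>` cubic bezier, #000000→engrave S299 F3268: (134.896,76.935) → (137.458,50.177) → (156.318,25.688) → (155.749,13.672)

[2] `<path>` quadratic bezier, #000000→engrave S299 F3268: (136.297,65.209) → (137.426,43.547) → (133.935,27.035) → (125.826,15.673)

[3] `<path>` line segment, #000000→engrave S299 F3268: (67.023,68.094) → (134.057,45.926)

[4] `<path>` cubic bezier, #000000→engrave S299 F3268: (121.826,66.256) → (122.401,54.645) → (94.296,36.859) → (66.378,39.735)

; LightBurn 1.4.05
; GRBL device profile, absolute coords
G21
G90
G00 X134.896 Y76.935
M3 S299
G1 X137.458 Y50.177 F3268
G1 X156.318 Y25.688
G1 X155.749 Y13.672
M5
G00 X136.297 Y65.209
M3 S299
G1 X137.426 Y43.547 F3268
G1 X133.935 Y27.035
G1 X125.826 Y15.673
M5
G00 X67.023 Y68.094
M3 S299
G1 X134.057 Y45.926 F3268
M5
G00 X121.826 Y66.256
M3 S299
G1 X122.401 Y54.645 F3268
G1 X94.296 Y36.859
G1 X66.378 Y39.735
M5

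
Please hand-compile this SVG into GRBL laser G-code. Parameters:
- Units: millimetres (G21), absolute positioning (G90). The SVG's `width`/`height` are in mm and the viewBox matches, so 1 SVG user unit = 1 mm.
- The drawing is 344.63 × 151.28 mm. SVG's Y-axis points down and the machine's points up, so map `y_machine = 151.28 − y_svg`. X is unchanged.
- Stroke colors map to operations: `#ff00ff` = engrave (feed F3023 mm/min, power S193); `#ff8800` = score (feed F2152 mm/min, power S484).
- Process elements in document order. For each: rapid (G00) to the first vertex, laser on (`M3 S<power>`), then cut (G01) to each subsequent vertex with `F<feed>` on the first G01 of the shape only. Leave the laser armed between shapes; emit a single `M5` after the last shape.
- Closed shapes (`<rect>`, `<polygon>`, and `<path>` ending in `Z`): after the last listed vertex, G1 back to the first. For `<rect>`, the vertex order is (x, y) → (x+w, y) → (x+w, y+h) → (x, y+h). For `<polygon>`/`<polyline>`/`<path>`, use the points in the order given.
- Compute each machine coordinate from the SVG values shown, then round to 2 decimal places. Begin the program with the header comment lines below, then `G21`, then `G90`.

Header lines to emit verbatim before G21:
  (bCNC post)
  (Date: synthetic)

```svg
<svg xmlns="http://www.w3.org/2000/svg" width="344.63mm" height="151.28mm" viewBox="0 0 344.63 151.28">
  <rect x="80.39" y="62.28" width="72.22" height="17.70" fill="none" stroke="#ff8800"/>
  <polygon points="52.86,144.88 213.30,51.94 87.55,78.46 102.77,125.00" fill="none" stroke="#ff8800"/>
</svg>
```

1 u = 1 mm; y_m = 151.28 − y.

[1] `<rect>` rectangle, #ff8800→score S484 F2152: (80.39,89.00) → (152.61,89.00) → (152.61,71.30) → (80.39,71.30) → (80.39,89.00) (closed)

[2] `<polygon>` closed polygon, #ff8800→score S484 F2152: (52.86,6.40) → (213.30,99.34) → (87.55,72.82) → (102.77,26.28) → (52.86,6.40) (closed)

(bCNC post)
(Date: synthetic)
G21
G90
G00 X80.39 Y89.00
M3 S484
G01 X152.61 Y89.00 F2152
G01 X152.61 Y71.30
G01 X80.39 Y71.30
G01 X80.39 Y89.00
G00 X52.86 Y6.40
M3 S484
G01 X213.30 Y99.34 F2152
G01 X87.55 Y72.82
G01 X102.77 Y26.28
G01 X52.86 Y6.40
M5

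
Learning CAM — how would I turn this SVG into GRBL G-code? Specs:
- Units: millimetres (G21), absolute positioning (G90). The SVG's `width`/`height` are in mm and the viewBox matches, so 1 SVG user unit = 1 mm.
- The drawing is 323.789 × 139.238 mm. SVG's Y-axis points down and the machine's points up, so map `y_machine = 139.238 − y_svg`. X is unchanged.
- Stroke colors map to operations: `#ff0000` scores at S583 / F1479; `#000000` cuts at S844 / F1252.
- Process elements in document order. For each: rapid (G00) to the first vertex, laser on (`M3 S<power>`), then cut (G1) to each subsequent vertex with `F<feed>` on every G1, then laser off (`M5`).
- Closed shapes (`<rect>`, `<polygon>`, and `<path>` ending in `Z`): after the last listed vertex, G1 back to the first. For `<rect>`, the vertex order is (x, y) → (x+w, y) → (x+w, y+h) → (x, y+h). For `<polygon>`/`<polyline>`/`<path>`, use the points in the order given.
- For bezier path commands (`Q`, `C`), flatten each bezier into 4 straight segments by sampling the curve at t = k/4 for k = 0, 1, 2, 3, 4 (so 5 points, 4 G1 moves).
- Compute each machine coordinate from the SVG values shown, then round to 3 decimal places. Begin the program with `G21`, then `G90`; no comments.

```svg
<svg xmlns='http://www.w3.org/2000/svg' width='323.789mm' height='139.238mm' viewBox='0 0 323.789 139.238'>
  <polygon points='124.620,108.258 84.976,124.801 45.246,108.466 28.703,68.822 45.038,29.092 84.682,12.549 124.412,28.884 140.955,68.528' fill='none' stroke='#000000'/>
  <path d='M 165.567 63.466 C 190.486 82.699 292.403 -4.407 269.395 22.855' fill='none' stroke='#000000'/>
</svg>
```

viewBox `0 0 323.789 139.238` with mm width/height → 1 unit = 1 mm. Flip: y_m = 139.238 − y_svg.

**Shape 1** — `<polygon>` regular polygon, stroke `#000000` → cut (S844, F1252). Machine vertices: (124.620,30.980) → (84.976,14.437) → (45.246,30.772) → (28.703,70.416) → (45.038,110.146) → (84.682,126.689) → (124.412,110.354) → (140.955,70.710) → (124.620,30.980). Closed: final G1 returns to the first vertex.

**Shape 2** — `<path>` cubic bezier, stroke `#000000` → cut (S844, F1252). Control points (SVG): P0=(165.567,63.466), P1=(190.486,82.699), P2=(292.403,-4.407), P3=(269.395,22.855); sampled at t=k/4. Machine vertices: (165.567,75.772) → (195.538,77.837) → (235.454,99.088) → (266.383,118.834) → (269.395,116.383). Open path.

G21
G90
G00 X124.620 Y30.980
M3 S844
G1 X84.976 Y14.437 F1252
G1 X45.246 Y30.772 F1252
G1 X28.703 Y70.416 F1252
G1 X45.038 Y110.146 F1252
G1 X84.682 Y126.689 F1252
G1 X124.412 Y110.354 F1252
G1 X140.955 Y70.710 F1252
G1 X124.620 Y30.980 F1252
M5
G00 X165.567 Y75.772
M3 S844
G1 X195.538 Y77.837 F1252
G1 X235.454 Y99.088 F1252
G1 X266.383 Y118.834 F1252
G1 X269.395 Y116.383 F1252
M5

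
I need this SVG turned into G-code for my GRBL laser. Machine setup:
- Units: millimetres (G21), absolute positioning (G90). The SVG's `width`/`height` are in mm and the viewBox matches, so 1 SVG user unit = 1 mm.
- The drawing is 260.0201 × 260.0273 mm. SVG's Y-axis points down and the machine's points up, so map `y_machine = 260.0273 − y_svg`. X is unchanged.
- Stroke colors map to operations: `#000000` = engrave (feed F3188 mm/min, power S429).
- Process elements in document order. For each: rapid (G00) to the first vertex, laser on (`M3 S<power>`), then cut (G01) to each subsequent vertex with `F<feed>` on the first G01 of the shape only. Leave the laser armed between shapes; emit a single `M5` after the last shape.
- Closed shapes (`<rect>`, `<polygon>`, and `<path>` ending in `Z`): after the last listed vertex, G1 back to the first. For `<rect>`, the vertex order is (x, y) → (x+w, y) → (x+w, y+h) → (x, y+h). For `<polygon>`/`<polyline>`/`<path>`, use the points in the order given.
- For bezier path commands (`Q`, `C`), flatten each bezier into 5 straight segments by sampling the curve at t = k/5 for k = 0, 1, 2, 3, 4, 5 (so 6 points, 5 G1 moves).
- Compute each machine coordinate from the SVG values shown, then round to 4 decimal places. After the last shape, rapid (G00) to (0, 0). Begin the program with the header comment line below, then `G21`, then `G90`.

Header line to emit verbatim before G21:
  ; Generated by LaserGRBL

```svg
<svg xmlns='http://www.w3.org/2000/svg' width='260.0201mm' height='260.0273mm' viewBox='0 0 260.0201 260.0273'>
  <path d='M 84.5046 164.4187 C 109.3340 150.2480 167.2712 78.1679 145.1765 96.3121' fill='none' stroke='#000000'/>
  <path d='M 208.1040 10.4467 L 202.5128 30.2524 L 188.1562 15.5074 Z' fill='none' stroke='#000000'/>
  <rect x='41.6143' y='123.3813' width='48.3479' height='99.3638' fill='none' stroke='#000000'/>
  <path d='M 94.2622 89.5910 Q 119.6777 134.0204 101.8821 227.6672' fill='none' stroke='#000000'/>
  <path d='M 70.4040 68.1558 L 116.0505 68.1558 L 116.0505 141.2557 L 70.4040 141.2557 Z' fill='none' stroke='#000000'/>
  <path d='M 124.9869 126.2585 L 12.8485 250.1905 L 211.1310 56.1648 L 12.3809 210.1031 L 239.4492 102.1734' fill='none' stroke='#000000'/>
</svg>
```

1 u = 1 mm; y_m = 260.0273 − y.

[1] `<path>` cubic bezier, #000000→engrave S429 F3188: (84.5046,95.6086) → (102.4701,109.8751) → (122.9507,130.9294) → (140.5158,151.6611) → (149.7346,164.9599) → (145.1765,163.7152)

[2] `<path>` regular polygon, #000000→engrave S429 F3188: (208.1040,249.5806) → (202.5128,229.7749) → (188.1562,244.5199) → (208.1040,249.5806) (closed)

[3] `<rect>` rectangle, #000000→engrave S429 F3188: (41.6143,136.6460) → (89.9622,136.6460) → (89.9622,37.2822) → (41.6143,37.2822) → (41.6143,136.6460) (closed)

[4] `<path>` quadratic bezier, #000000→engrave S429 F3188: (94.2622,170.4363) → (102.7000,150.6958) → (107.6808,127.0180) → (109.2048,99.4028) → (107.2719,67.8501) → (101.8821,32.3601)

[5] `<path>` rectangle, #000000→engrave S429 F3188: (70.4040,191.8715) → (116.0505,191.8715) → (116.0505,118.7716) → (70.4040,118.7716) → (70.4040,191.8715) (closed)

[6] `<path>` open polyline, #000000→engrave S429 F3188: (124.9869,133.7688) → (12.8485,9.8368) → (211.1310,203.8625) → (12.3809,49.9242) → (239.4492,157.8539)

; Generated by LaserGRBL
G21
G90
G00 X84.5046 Y95.6086
M3 S429
G01 X102.4701 Y109.8751 F3188
G01 X122.9507 Y130.9294
G01 X140.5158 Y151.6611
G01 X149.7346 Y164.9599
G01 X145.1765 Y163.7152
G00 X208.1040 Y249.5806
M3 S429
G01 X202.5128 Y229.7749 F3188
G01 X188.1562 Y244.5199
G01 X208.1040 Y249.5806
G00 X41.6143 Y136.6460
M3 S429
G01 X89.9622 Y136.6460 F3188
G01 X89.9622 Y37.2822
G01 X41.6143 Y37.2822
G01 X41.6143 Y136.6460
G00 X94.2622 Y170.4363
M3 S429
G01 X102.7000 Y150.6958 F3188
G01 X107.6808 Y127.0180
G01 X109.2048 Y99.4028
G01 X107.2719 Y67.8501
G01 X101.8821 Y32.3601
G00 X70.4040 Y191.8715
M3 S429
G01 X116.0505 Y191.8715 F3188
G01 X116.0505 Y118.7716
G01 X70.4040 Y118.7716
G01 X70.4040 Y191.8715
G00 X124.9869 Y133.7688
M3 S429
G01 X12.8485 Y9.8368 F3188
G01 X211.1310 Y203.8625
G01 X12.3809 Y49.9242
G01 X239.4492 Y157.8539
M5
G00 X0.0000 Y0.0000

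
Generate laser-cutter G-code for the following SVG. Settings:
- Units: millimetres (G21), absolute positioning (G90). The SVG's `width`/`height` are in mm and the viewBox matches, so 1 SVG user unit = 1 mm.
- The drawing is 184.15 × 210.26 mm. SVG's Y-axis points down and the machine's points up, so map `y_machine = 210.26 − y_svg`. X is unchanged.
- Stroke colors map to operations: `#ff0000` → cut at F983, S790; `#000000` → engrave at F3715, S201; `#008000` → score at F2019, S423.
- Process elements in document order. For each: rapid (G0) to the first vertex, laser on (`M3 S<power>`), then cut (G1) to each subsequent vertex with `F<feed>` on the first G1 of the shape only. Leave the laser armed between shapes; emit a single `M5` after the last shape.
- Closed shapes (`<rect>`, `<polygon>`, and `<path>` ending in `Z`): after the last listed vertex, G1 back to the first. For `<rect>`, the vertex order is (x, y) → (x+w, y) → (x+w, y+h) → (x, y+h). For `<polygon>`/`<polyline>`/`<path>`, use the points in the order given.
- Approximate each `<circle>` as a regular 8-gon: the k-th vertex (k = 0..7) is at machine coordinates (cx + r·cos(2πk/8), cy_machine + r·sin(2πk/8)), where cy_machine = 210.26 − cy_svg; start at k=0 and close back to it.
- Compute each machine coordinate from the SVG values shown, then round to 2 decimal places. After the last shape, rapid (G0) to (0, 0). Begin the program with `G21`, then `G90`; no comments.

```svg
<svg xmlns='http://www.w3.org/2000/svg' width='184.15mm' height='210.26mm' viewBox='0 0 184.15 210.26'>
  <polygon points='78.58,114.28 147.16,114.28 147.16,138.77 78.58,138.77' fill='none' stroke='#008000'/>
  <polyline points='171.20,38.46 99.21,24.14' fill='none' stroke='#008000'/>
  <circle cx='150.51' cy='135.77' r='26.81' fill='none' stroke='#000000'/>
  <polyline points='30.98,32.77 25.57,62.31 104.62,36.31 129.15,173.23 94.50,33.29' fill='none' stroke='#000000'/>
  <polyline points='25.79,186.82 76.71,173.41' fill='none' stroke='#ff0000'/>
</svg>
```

G21
G90
G0 X78.58 Y95.98
M3 S423
G1 X147.16 Y95.98 F2019
G1 X147.16 Y71.49
G1 X78.58 Y71.49
G1 X78.58 Y95.98
G0 X171.20 Y171.80
M3 S423
G1 X99.21 Y186.12 F2019
G0 X177.32 Y74.49
M3 S201
G1 X169.47 Y93.45 F3715
G1 X150.51 Y101.30
G1 X131.55 Y93.45
G1 X123.70 Y74.49
G1 X131.55 Y55.53
G1 X150.51 Y47.68
G1 X169.47 Y55.53
G1 X177.32 Y74.49
G0 X30.98 Y177.49
M3 S201
G1 X25.57 Y147.95 F3715
G1 X104.62 Y173.95
G1 X129.15 Y37.03
G1 X94.50 Y176.97
G0 X25.79 Y23.44
M3 S790
G1 X76.71 Y36.85 F983
M5
G0 X0.00 Y0.00

1 u = 1 mm; y_m = 210.26 − y.

[1] `<polygon>` rectangle, #008000→score S423 F2019: (78.58,95.98) → (147.16,95.98) → (147.16,71.49) → (78.58,71.49) → (78.58,95.98) (closed)

[2] `<polyline>` line segment, #008000→score S423 F2019: (171.20,171.80) → (99.21,186.12)

[3] `<circle>` circle, #000000→engrave S201 F3715: (177.32,74.49) → (169.47,93.45) → (150.51,101.30) → (131.55,93.45) → (123.70,74.49) → (131.55,55.53) → (150.51,47.68) → (169.47,55.53) → (177.32,74.49) (closed)

[4] `<polyline>` open polyline, #000000→engrave S201 F3715: (30.98,177.49) → (25.57,147.95) → (104.62,173.95) → (129.15,37.03) → (94.50,176.97)

[5] `<polyline>` line segment, #ff0000→cut S790 F983: (25.79,23.44) → (76.71,36.85)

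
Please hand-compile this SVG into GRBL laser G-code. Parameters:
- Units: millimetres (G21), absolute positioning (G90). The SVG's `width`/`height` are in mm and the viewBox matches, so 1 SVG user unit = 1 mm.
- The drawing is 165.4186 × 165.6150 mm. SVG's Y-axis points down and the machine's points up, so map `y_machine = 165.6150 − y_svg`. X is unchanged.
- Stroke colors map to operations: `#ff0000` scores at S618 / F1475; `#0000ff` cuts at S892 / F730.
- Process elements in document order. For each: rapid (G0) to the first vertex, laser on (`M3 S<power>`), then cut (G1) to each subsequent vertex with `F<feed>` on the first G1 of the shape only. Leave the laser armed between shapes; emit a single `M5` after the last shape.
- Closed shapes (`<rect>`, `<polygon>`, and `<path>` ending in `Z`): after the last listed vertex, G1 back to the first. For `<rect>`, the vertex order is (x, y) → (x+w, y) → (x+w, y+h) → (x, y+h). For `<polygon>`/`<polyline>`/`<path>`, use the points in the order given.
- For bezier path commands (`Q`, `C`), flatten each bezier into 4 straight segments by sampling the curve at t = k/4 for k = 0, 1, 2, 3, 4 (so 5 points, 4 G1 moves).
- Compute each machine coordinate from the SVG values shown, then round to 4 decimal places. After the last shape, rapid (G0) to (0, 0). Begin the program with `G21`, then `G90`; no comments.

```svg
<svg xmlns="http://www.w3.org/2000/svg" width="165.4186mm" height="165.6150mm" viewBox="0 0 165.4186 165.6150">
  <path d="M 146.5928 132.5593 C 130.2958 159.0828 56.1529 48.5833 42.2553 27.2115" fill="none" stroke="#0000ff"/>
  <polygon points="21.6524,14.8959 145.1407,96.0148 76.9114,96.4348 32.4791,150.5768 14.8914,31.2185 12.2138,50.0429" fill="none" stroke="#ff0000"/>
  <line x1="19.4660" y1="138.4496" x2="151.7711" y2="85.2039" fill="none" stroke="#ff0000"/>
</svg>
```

1 u = 1 mm; y_m = 165.6150 − y.

[1] `<path>` cubic bezier, #0000ff→cut S892 F730: (146.5928,33.0557) → (125.3691,35.3213) → (93.5243,67.7689) → (62.1293,109.1968) → (42.2553,138.4035)

[2] `<polygon>` closed polygon, #ff0000→score S618 F1475: (21.6524,150.7191) → (145.1407,69.6002) → (76.9114,69.1802) → (32.4791,15.0382) → (14.8914,134.3965) → (12.2138,115.5721) → (21.6524,150.7191) (closed)

[3] `<line>` line segment, #ff0000→score S618 F1475: (19.4660,27.1654) → (151.7711,80.4111)

G21
G90
G0 X146.5928 Y33.0557
M3 S892
G1 X125.3691 Y35.3213 F730
G1 X93.5243 Y67.7689
G1 X62.1293 Y109.1968
G1 X42.2553 Y138.4035
G0 X21.6524 Y150.7191
M3 S618
G1 X145.1407 Y69.6002 F1475
G1 X76.9114 Y69.1802
G1 X32.4791 Y15.0382
G1 X14.8914 Y134.3965
G1 X12.2138 Y115.5721
G1 X21.6524 Y150.7191
G0 X19.4660 Y27.1654
M3 S618
G1 X151.7711 Y80.4111 F1475
M5
G0 X0.0000 Y0.0000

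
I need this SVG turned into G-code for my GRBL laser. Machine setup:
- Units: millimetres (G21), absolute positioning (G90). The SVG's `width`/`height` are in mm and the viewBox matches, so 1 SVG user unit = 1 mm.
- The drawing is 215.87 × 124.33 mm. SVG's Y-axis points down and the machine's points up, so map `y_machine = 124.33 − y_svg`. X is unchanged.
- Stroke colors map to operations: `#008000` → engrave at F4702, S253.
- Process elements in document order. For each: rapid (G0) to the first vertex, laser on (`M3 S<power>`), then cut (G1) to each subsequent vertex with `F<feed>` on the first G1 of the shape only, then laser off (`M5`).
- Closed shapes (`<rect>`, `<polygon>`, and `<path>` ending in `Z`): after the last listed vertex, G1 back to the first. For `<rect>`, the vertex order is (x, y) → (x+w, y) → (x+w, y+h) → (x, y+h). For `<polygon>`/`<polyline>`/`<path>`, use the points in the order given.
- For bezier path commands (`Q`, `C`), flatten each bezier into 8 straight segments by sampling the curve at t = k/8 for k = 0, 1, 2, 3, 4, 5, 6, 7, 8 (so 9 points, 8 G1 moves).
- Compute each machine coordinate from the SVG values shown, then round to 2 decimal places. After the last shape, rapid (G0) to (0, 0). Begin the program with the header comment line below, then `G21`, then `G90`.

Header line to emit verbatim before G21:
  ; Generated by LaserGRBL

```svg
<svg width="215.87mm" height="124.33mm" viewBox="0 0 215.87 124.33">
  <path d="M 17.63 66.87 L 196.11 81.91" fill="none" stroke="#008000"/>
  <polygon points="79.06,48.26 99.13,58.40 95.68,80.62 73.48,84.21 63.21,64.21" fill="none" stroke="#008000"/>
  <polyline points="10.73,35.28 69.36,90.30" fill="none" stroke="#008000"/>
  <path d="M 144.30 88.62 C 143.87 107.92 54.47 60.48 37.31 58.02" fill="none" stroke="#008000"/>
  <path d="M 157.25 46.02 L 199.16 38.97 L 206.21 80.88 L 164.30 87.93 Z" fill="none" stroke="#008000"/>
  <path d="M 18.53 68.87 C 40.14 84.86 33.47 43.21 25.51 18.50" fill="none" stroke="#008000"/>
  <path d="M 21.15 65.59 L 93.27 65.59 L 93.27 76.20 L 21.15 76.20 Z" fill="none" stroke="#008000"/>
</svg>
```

; Generated by LaserGRBL
G21
G90
G0 X17.63 Y57.46
M3 S253
G1 X196.11 Y42.42 F4702
M5
G0 X79.06 Y76.07
M3 S253
G1 X99.13 Y65.93 F4702
G1 X95.68 Y43.71
G1 X73.48 Y40.12
G1 X63.21 Y60.12
G1 X79.06 Y76.07
M5
G0 X10.73 Y89.05
M3 S253
G1 X69.36 Y34.03 F4702
M5
G0 X144.30 Y35.71
M3 S253
G1 X140.28 Y31.38 F4702
G1 X129.81 Y32.00
G1 X114.78 Y36.26
G1 X97.08 Y42.85
G1 X78.59 Y50.46
G1 X61.21 Y57.78
G1 X46.82 Y63.50
G1 X37.31 Y66.31
M5
G0 X157.25 Y78.31
M3 S253
G1 X199.16 Y85.36 F4702
G1 X206.21 Y43.45
G1 X164.30 Y36.40
G1 X157.25 Y78.31
M5
G0 X18.53 Y55.46
M3 S253
G1 X25.36 Y52.02 F4702
G1 X29.86 Y53.11
G1 X32.33 Y57.86
G1 X33.11 Y65.38
G1 X32.50 Y74.82
G1 X30.82 Y85.29
G1 X28.38 Y95.92
G1 X25.51 Y105.83
M5
G0 X21.15 Y58.74
M3 S253
G1 X93.27 Y58.74 F4702
G1 X93.27 Y48.13
G1 X21.15 Y48.13
G1 X21.15 Y58.74
M5
G0 X0.00 Y0.00

Since the viewBox matches the mm dimensions, user units are millimetres directly. The only transform is the Y-flip y_m = 124.33 − y_svg.

Shape 1 is a line segment drawn with `<path>`. Its stroke #008000 means engrave at S253, F4702. After flipping Y the toolpath is (17.63,57.46) → (196.11,42.42).

Shape 2 is a regular polygon drawn with `<polygon>`. Its stroke #008000 means engrave at S253, F4702. After flipping Y the toolpath is (79.06,76.07) → (99.13,65.93) → (95.68,43.71) → (73.48,40.12) → (63.21,60.12) → (79.06,76.07), returning to the start.

Shape 3 is a line segment drawn with `<polyline>`. Its stroke #008000 means engrave at S253, F4702. After flipping Y the toolpath is (10.73,89.05) → (69.36,34.03).

Shape 4 is a cubic bezier drawn with `<path>`. Its stroke #008000 means engrave at S253, F4702. After flipping Y the toolpath is (144.30,35.71) → (140.28,31.38) → (129.81,32.00) → (114.78,36.26) → (97.08,42.85) → (78.59,50.46) → (61.21,57.78) → (46.82,63.50) → (37.31,66.31).

Shape 5 is a regular polygon drawn with `<path>`. Its stroke #008000 means engrave at S253, F4702. After flipping Y the toolpath is (157.25,78.31) → (199.16,85.36) → (206.21,43.45) → (164.30,36.40) → (157.25,78.31), returning to the start.

Shape 6 is a cubic bezier drawn with `<path>`. Its stroke #008000 means engrave at S253, F4702. After flipping Y the toolpath is (18.53,55.46) → (25.36,52.02) → (29.86,53.11) → (32.33,57.86) → (33.11,65.38) → (32.50,74.82) → (30.82,85.29) → (28.38,95.92) → (25.51,105.83).

Shape 7 is a rectangle drawn with `<path>`. Its stroke #008000 means engrave at S253, F4702. After flipping Y the toolpath is (21.15,58.74) → (93.27,58.74) → (93.27,48.13) → (21.15,48.13) → (21.15,58.74), returning to the start.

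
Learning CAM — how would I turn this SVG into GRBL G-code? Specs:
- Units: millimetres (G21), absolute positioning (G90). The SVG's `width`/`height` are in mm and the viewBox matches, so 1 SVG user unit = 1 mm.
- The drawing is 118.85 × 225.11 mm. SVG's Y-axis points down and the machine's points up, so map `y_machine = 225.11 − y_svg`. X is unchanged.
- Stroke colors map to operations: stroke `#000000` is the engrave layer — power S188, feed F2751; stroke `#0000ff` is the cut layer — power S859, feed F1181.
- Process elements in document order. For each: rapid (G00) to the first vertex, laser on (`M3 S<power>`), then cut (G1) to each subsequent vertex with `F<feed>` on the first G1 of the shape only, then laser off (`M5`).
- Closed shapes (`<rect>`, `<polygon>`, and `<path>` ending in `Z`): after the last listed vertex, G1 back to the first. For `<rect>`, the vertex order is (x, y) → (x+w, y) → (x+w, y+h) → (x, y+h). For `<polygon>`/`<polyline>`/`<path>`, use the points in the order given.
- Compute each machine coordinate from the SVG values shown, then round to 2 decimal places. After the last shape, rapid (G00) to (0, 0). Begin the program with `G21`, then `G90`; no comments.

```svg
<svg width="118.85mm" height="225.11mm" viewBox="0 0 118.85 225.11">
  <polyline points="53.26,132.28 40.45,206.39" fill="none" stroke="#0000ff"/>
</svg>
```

G21
G90
G00 X53.26 Y92.83
M3 S859
G1 X40.45 Y18.72 F1181
M5
G00 X0.00 Y0.00

Since the viewBox matches the mm dimensions, user units are millimetres directly. The only transform is the Y-flip y_m = 225.11 − y_svg.

Shape 1 is a line segment drawn with `<polyline>`. Its stroke #0000ff means cut at S859, F1181. After flipping Y the toolpath is (53.26,92.83) → (40.45,18.72).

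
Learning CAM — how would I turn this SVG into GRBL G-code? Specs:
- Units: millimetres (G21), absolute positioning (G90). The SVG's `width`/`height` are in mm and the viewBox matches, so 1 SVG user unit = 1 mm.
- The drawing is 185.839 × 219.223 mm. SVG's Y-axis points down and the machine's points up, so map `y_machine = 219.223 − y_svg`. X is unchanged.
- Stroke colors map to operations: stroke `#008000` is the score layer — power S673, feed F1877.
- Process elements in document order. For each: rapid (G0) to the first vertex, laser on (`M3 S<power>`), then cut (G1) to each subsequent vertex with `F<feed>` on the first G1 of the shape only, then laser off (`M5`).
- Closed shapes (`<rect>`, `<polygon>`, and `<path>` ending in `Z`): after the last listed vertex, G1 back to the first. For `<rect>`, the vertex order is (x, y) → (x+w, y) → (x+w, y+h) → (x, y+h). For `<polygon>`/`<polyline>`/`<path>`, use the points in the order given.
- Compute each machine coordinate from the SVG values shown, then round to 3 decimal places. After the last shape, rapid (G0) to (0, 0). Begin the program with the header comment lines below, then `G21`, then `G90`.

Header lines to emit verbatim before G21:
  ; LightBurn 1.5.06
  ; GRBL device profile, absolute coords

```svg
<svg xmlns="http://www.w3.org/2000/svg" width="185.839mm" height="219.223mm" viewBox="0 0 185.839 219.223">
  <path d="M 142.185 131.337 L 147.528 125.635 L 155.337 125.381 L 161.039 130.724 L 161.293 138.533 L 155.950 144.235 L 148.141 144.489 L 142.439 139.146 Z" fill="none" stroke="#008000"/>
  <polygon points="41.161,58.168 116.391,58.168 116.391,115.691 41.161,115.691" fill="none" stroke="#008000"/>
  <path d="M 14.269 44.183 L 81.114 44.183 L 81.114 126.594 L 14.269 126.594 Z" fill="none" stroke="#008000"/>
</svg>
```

1 u = 1 mm; y_m = 219.223 − y.

[1] `<path>` regular polygon, #008000→score S673 F1877: (142.185,87.886) → (147.528,93.588) → (155.337,93.842) → (161.039,88.499) → (161.293,80.690) → (155.950,74.988) → (148.141,74.734) → (142.439,80.077) → (142.185,87.886) (closed)

[2] `<polygon>` rectangle, #008000→score S673 F1877: (41.161,161.055) → (116.391,161.055) → (116.391,103.532) → (41.161,103.532) → (41.161,161.055) (closed)

[3] `<path>` rectangle, #008000→score S673 F1877: (14.269,175.040) → (81.114,175.040) → (81.114,92.629) → (14.269,92.629) → (14.269,175.040) (closed)

; LightBurn 1.5.06
; GRBL device profile, absolute coords
G21
G90
G0 X142.185 Y87.886
M3 S673
G1 X147.528 Y93.588 F1877
G1 X155.337 Y93.842
G1 X161.039 Y88.499
G1 X161.293 Y80.690
G1 X155.950 Y74.988
G1 X148.141 Y74.734
G1 X142.439 Y80.077
G1 X142.185 Y87.886
M5
G0 X41.161 Y161.055
M3 S673
G1 X116.391 Y161.055 F1877
G1 X116.391 Y103.532
G1 X41.161 Y103.532
G1 X41.161 Y161.055
M5
G0 X14.269 Y175.040
M3 S673
G1 X81.114 Y175.040 F1877
G1 X81.114 Y92.629
G1 X14.269 Y92.629
G1 X14.269 Y175.040
M5
G0 X0.000 Y0.000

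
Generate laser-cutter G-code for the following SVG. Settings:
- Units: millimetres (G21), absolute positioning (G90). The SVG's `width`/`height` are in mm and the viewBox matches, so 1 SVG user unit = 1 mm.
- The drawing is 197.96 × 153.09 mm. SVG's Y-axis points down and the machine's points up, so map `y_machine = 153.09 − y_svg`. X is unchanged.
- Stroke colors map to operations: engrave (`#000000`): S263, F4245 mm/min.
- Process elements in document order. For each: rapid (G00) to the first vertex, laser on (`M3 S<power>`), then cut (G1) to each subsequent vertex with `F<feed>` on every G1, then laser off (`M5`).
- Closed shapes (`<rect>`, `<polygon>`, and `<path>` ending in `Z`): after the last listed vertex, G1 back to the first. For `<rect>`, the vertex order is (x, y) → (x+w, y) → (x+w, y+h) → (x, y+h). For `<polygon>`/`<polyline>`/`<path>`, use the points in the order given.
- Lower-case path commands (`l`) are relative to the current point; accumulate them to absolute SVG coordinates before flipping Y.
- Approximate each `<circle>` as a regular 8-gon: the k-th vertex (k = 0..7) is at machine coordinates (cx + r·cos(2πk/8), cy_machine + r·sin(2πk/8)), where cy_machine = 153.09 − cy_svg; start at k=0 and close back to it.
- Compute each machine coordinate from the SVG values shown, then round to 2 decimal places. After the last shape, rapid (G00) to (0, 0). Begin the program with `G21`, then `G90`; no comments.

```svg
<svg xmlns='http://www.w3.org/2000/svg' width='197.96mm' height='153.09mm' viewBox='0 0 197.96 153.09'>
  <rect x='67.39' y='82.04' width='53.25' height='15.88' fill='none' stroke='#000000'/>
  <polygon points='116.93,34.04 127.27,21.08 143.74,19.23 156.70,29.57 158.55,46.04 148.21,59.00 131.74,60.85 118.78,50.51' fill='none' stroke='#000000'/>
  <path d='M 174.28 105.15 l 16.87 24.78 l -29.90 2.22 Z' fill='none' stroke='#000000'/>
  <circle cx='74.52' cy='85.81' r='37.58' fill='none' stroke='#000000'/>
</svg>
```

G21
G90
G00 X67.39 Y71.05
M3 S263
G1 X120.64 Y71.05 F4245
G1 X120.64 Y55.17 F4245
G1 X67.39 Y55.17 F4245
G1 X67.39 Y71.05 F4245
M5
G00 X116.93 Y119.05
M3 S263
G1 X127.27 Y132.01 F4245
G1 X143.74 Y133.86 F4245
G1 X156.70 Y123.52 F4245
G1 X158.55 Y107.05 F4245
G1 X148.21 Y94.09 F4245
G1 X131.74 Y92.24 F4245
G1 X118.78 Y102.58 F4245
G1 X116.93 Y119.05 F4245
M5
G00 X174.28 Y47.94
M3 S263
G1 X191.15 Y23.16 F4245
G1 X161.25 Y20.94 F4245
G1 X174.28 Y47.94 F4245
M5
G00 X112.10 Y67.28
M3 S263
G1 X101.09 Y93.85 F4245
G1 X74.52 Y104.86 F4245
G1 X47.95 Y93.85 F4245
G1 X36.94 Y67.28 F4245
G1 X47.95 Y40.71 F4245
G1 X74.52 Y29.70 F4245
G1 X101.09 Y40.71 F4245
G1 X112.10 Y67.28 F4245
M5
G00 X0.00 Y0.00

1 u = 1 mm; y_m = 153.09 − y.

[1] `<rect>` rectangle, #000000→engrave S263 F4245: (67.39,71.05) → (120.64,71.05) → (120.64,55.17) → (67.39,55.17) → (67.39,71.05) (closed)

[2] `<polygon>` regular polygon, #000000→engrave S263 F4245: (116.93,119.05) → (127.27,132.01) → (143.74,133.86) → (156.70,123.52) → (158.55,107.05) → (148.21,94.09) → (131.74,92.24) → (118.78,102.58) → (116.93,119.05) (closed)

[3] `<path>` regular polygon, #000000→engrave S263 F4245: (174.28,47.94) → (191.15,23.16) → (161.25,20.94) → (174.28,47.94) (closed)

[4] `<circle>` circle, #000000→engrave S263 F4245: (112.10,67.28) → (101.09,93.85) → (74.52,104.86) → (47.95,93.85) → (36.94,67.28) → (47.95,40.71) → (74.52,29.70) → (101.09,40.71) → (112.10,67.28) (closed)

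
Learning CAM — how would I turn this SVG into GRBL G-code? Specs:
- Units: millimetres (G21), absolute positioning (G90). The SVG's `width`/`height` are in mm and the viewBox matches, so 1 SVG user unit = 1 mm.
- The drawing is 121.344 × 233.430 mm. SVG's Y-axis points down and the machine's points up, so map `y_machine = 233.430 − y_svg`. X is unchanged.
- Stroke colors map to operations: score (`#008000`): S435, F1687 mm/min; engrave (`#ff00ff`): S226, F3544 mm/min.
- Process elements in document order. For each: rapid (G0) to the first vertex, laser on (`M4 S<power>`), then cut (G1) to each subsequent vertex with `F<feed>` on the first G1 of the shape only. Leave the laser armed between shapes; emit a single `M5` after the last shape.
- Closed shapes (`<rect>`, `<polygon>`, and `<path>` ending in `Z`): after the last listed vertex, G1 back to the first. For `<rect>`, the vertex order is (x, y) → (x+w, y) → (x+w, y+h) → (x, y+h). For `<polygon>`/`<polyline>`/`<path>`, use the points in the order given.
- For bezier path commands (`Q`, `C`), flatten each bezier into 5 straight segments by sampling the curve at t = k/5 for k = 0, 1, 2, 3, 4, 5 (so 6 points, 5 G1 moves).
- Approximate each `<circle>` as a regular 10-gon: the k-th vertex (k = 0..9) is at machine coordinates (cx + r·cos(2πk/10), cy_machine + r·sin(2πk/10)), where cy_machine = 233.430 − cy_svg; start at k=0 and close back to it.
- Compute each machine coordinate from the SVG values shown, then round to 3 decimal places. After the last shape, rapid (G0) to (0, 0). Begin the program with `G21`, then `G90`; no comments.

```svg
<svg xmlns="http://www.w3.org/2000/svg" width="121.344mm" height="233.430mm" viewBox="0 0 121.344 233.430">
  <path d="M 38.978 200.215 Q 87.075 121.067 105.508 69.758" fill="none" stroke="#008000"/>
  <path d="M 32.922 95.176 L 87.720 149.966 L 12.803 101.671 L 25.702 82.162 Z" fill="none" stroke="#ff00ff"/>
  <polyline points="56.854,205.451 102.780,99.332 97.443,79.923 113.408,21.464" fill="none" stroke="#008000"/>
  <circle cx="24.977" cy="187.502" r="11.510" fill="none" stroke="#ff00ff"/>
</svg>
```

G21
G90
G0 X38.978 Y33.215
M4 S435
G1 X57.030 Y63.761 F1687
G1 X72.709 Y92.079
G1 X86.015 Y118.171
G1 X96.948 Y142.035
G1 X105.508 Y163.672
G0 X32.922 Y138.254
M4 S226
G1 X87.720 Y83.464 F3544
G1 X12.803 Y131.759
G1 X25.702 Y151.268
G1 X32.922 Y138.254
G0 X56.854 Y27.979
M4 S435
G1 X102.780 Y134.098 F1687
G1 X97.443 Y153.507
G1 X113.408 Y211.966
G0 X36.487 Y45.928
M4 S226
G1 X34.289 Y52.693 F3544
G1 X28.534 Y56.875
G1 X21.420 Y56.875
G1 X15.665 Y52.693
G1 X13.467 Y45.928
G1 X15.665 Y39.163
G1 X21.420 Y34.981
G1 X28.534 Y34.981
G1 X34.289 Y39.163
G1 X36.487 Y45.928
M5
G0 X0.000 Y0.000

Since the viewBox matches the mm dimensions, user units are millimetres directly. The only transform is the Y-flip y_m = 233.430 − y_svg.

Shape 1 is a quadratic bezier drawn with `<path>`. Its stroke #008000 means score at S435, F1687. After flipping Y the toolpath is (38.978,33.215) → (57.030,63.761) → (72.709,92.079) → (86.015,118.171) → (96.948,142.035) → (105.508,163.672).

Shape 2 is a closed polygon drawn with `<path>`. Its stroke #ff00ff means engrave at S226, F3544. After flipping Y the toolpath is (32.922,138.254) → (87.720,83.464) → (12.803,131.759) → (25.702,151.268) → (32.922,138.254), returning to the start.

Shape 3 is a open polyline drawn with `<polyline>`. Its stroke #008000 means score at S435, F1687. After flipping Y the toolpath is (56.854,27.979) → (102.780,134.098) → (97.443,153.507) → (113.408,211.966).

Shape 4 is a circle drawn with `<circle>`. Its stroke #ff00ff means engrave at S226, F3544. After flipping Y the toolpath is (36.487,45.928) → (34.289,52.693) → (28.534,56.875) → (21.420,56.875) → (15.665,52.693) → (13.467,45.928) → (15.665,39.163) → (21.420,34.981) → (28.534,34.981) → (34.289,39.163) → (36.487,45.928), returning to the start.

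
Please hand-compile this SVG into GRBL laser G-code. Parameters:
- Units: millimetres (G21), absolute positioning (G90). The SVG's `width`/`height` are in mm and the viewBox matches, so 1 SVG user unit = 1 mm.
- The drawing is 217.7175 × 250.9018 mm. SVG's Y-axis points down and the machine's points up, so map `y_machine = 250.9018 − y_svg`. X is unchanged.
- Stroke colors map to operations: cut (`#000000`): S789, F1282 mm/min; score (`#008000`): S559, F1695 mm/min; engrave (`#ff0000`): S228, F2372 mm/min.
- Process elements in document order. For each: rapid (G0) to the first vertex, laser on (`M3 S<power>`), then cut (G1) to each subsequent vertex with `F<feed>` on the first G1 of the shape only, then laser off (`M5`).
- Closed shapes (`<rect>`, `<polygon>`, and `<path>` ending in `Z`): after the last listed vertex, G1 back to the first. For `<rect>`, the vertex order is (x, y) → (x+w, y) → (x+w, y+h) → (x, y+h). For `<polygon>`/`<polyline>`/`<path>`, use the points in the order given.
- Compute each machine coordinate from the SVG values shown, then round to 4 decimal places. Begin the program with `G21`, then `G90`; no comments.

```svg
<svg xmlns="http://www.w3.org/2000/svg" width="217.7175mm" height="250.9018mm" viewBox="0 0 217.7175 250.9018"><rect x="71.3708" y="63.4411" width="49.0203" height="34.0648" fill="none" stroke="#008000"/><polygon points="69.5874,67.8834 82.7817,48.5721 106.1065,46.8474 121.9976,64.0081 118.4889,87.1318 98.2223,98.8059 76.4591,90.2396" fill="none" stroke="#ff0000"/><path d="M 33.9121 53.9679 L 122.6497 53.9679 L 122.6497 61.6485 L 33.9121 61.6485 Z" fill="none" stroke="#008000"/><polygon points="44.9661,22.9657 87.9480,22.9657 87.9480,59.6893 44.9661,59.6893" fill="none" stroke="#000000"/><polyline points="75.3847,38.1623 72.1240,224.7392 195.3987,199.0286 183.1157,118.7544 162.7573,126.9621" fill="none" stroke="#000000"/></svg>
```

G21
G90
G0 X71.3708 Y187.4607
M3 S559
G1 X120.3911 Y187.4607 F1695
G1 X120.3911 Y153.3959
G1 X71.3708 Y153.3959
G1 X71.3708 Y187.4607
M5
G0 X69.5874 Y183.0184
M3 S228
G1 X82.7817 Y202.3297 F2372
G1 X106.1065 Y204.0544
G1 X121.9976 Y186.8937
G1 X118.4889 Y163.7700
G1 X98.2223 Y152.0959
G1 X76.4591 Y160.6622
G1 X69.5874 Y183.0184
M5
G0 X33.9121 Y196.9339
M3 S559
G1 X122.6497 Y196.9339 F1695
G1 X122.6497 Y189.2533
G1 X33.9121 Y189.2533
G1 X33.9121 Y196.9339
M5
G0 X44.9661 Y227.9361
M3 S789
G1 X87.9480 Y227.9361 F1282
G1 X87.9480 Y191.2125
G1 X44.9661 Y191.2125
G1 X44.9661 Y227.9361
M5
G0 X75.3847 Y212.7395
M3 S789
G1 X72.1240 Y26.1626 F1282
G1 X195.3987 Y51.8732
G1 X183.1157 Y132.1474
G1 X162.7573 Y123.9397
M5

Since the viewBox matches the mm dimensions, user units are millimetres directly. The only transform is the Y-flip y_m = 250.9018 − y_svg.

Shape 1 is a rectangle drawn with `<rect>`. Its stroke #008000 means score at S559, F1695. After flipping Y the toolpath is (71.3708,187.4607) → (120.3911,187.4607) → (120.3911,153.3959) → (71.3708,153.3959) → (71.3708,187.4607), returning to the start.

Shape 2 is a regular polygon drawn with `<polygon>`. Its stroke #ff0000 means engrave at S228, F2372. After flipping Y the toolpath is (69.5874,183.0184) → (82.7817,202.3297) → (106.1065,204.0544) → (121.9976,186.8937) → (118.4889,163.7700) → (98.2223,152.0959) → (76.4591,160.6622) → (69.5874,183.0184), returning to the start.

Shape 3 is a rectangle drawn with `<path>`. Its stroke #008000 means score at S559, F1695. After flipping Y the toolpath is (33.9121,196.9339) → (122.6497,196.9339) → (122.6497,189.2533) → (33.9121,189.2533) → (33.9121,196.9339), returning to the start.

Shape 4 is a rectangle drawn with `<polygon>`. Its stroke #000000 means cut at S789, F1282. After flipping Y the toolpath is (44.9661,227.9361) → (87.9480,227.9361) → (87.9480,191.2125) → (44.9661,191.2125) → (44.9661,227.9361), returning to the start.

Shape 5 is a open polyline drawn with `<polyline>`. Its stroke #000000 means cut at S789, F1282. After flipping Y the toolpath is (75.3847,212.7395) → (72.1240,26.1626) → (195.3987,51.8732) → (183.1157,132.1474) → (162.7573,123.9397).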